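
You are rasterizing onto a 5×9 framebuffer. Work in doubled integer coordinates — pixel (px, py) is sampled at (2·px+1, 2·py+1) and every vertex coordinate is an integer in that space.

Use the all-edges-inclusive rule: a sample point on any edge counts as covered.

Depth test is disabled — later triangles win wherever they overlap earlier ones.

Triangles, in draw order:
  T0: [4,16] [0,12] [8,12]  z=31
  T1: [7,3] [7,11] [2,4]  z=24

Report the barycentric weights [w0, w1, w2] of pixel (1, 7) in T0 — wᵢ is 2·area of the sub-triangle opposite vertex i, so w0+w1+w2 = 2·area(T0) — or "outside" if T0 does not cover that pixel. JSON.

T0:
  2·area = 32
  edge (4, 16)→(0, 12): d=(-4,-4) inclusive
  edge (0, 12)→(8, 12): d=(8,0) inclusive
  edge (8, 12)→(4, 16): d=(-4,4) inclusive
    (4,5)@(9, 11): e=[40,-8,0] → .  [on edge]
    (0,6)@(1, 13): e=[0,8,24] → X  [on edge]
    (1,6)@(3, 13): e=[8,8,16] → X
    (2,6)@(5, 13): e=[16,8,8] → X
    (3,6)@(7, 13): e=[24,8,0] → X  [on edge]
    (4,6)@(9, 13): e=[32,8,-8] → .
    (0,7)@(1, 15): e=[-8,24,16] → .
    (1,7)@(3, 15): e=[0,24,8] → X  [on edge]
    (2,7)@(5, 15): e=[8,24,0] → X  [on edge]
    (3,7)@(7, 15): e=[16,24,-8] → .
    (1,8)@(3, 17): e=[-8,40,0] → .  [on edge]
    (2,8)@(5, 17): e=[0,40,-8] → .  [on edge]
  covered (6 px):
    . . . . .
    . . . . .
    . . . . .
    . . . . .
    . . . . .
    . . . . .
    X X X X .
    . X X . .
    . . . . .
T1:
  2·area = 40
  edge (7, 3)→(7, 11): d=(0,8) inclusive
  edge (7, 11)→(2, 4): d=(-5,-7) inclusive
  edge (2, 4)→(7, 3): d=(5,-1) inclusive
    (3,0)@(7, 1): e=[0,50,-10] → .  [on edge]
    (3,1)@(7, 3): e=[0,40,0] → X  [on edge]
    (4,1)@(9, 3): e=[-16,54,2] → .
    (1,2)@(3, 5): e=[32,2,6] → X
    (2,2)@(5, 5): e=[16,16,8] → X
    (3,2)@(7, 5): e=[0,30,10] → X  [on edge]
    (4,2)@(9, 5): e=[-16,44,12] → .
    (1,3)@(3, 7): e=[32,-8,16] → .
    (2,3)@(5, 7): e=[16,6,18] → X
    (3,3)@(7, 7): e=[0,20,20] → X  [on edge]
    (4,3)@(9, 7): e=[-16,34,22] → .
    (2,4)@(5, 9): e=[16,-4,28] → .
    (3,4)@(7, 9): e=[0,10,30] → X  [on edge]
    (3,5)@(7, 11): e=[0,0,40] → X  [on edge]
    (3,6)@(7, 13): e=[0,-10,50] → .  [on edge]
    (3,7)@(7, 15): e=[0,-20,60] → .  [on edge]
    (3,8)@(7, 17): e=[0,-30,70] → .  [on edge]
  covered (8 px):
    . . . . .
    . . . X .
    . X X X .
    . . X X .
    . . . X .
    . . . X .
    . . . . .
    . . . . .
    . . . . .

Final: [24,8,0]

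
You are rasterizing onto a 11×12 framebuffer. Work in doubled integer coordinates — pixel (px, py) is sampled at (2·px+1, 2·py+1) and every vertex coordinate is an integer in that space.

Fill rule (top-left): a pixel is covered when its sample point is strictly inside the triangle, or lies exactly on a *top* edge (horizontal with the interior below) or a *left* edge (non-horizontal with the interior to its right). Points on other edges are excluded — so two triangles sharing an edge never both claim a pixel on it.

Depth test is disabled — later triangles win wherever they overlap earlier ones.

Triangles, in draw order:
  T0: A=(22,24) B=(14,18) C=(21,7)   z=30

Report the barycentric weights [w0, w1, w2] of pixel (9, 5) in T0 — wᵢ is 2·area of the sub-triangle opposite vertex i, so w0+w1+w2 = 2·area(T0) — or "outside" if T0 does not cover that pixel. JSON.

T0:
  2·area = 130
  edge (22, 24)→(14, 18): d=(-8,-6) top-left  bias=+0
  edge (14, 18)→(21, 7): d=(7,-11) top-left  bias=+0
  edge (21, 7)→(22, 24): d=(1,17) right/bottom  bias=-1
    (10,3)@(21, 7): e=[130,0,0] → ·  [on edge]
    (10,4)@(21, 9): e=[114,14,2] → #
    (9,5)@(19, 11): e=[86,6,38] → #
    (9,6)@(19, 13): e=[70,20,40] → #
    (8,7)@(17, 15): e=[42,12,76] → #
    (7,8)@(15, 17): e=[14,4,112] → #
    (7,9)@(15, 19): e=[-2,18,114] → ·
    (8,9)@(17, 19): e=[10,40,80] → #
    (8,10)@(17, 21): e=[-6,54,82] → ·
    (9,10)@(19, 21): e=[6,76,48] → #
    (9,11)@(19, 23): e=[-10,90,50] → ·
    (10,11)@(21, 23): e=[2,112,16] → #
  covered (18 px):
    · · · · · · · · · · ·
    · · · · · · · · · · ·
    · · · · · · · · · · ·
    · · · · · · · · · · ·
    · · · · · · · · · · #
    · · · · · · · · · # #
    · · · · · · · · · # #
    · · · · · · · · # # #
    · · · · · · · # # # #
    · · · · · · · · # # #
    · · · · · · · · · # #
    · · · · · · · · · · #

Result: [6,38,86]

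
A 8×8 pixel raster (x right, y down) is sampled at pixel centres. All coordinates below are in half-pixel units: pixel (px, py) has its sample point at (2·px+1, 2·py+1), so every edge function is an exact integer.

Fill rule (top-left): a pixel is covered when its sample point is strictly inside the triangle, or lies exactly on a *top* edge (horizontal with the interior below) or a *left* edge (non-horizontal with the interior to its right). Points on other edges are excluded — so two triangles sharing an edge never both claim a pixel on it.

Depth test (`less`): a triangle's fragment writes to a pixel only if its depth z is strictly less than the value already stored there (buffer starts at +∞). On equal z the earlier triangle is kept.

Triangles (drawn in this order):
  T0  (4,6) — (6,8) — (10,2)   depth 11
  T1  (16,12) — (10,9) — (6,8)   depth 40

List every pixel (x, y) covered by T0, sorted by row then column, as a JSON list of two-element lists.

T0:
  2·area = 20  (B↔C swapped to make it positive)
  edge (4, 6)→(10, 2): d=(6,-4) top-left  bias=+0
  edge (10, 2)→(6, 8): d=(-4,6) right/bottom  bias=-1
  edge (6, 8)→(4, 6): d=(-2,-2) top-left  bias=+0
    (0,1)@(1, 3): e=[-30,50,0] → ·  [on edge]
    (4,1)@(9, 3): e=[2,2,16] → █
    (5,1)@(11, 3): e=[10,-10,20] → ·
    (1,2)@(3, 5): e=[-10,30,0] → ·  [on edge]
    (3,2)@(7, 5): e=[6,6,8] → █
    (4,2)@(9, 5): e=[14,-6,12] → ·
    (2,3)@(5, 7): e=[10,10,0] → █  [on edge]
    (3,3)@(7, 7): e=[18,-2,4] → ·
    (2,4)@(5, 9): e=[22,2,-4] → ·
    (3,4)@(7, 9): e=[30,-10,0] → ·  [on edge]
    (4,5)@(9, 11): e=[50,-30,0] → ·  [on edge]
    (5,6)@(11, 13): e=[70,-50,0] → ·  [on edge]
    (6,7)@(13, 15): e=[90,-70,0] → ·  [on edge]
  covered (3 px):
    · · · · · · · ·
    · · · · █ · · ·
    · · · █ · · · ·
    · · █ · · · · ·
    · · · · · · · ·
    · · · · · · · ·
    · · · · · · · ·
    · · · · · · · ·
T1:
  2·area = 6  (B↔C swapped to make it positive)
  edge (16, 12)→(6, 8): d=(-10,-4) top-left  bias=+0
  edge (6, 8)→(10, 9): d=(4,1) right/bottom  bias=-1
  edge (10, 9)→(16, 12): d=(6,3) right/bottom  bias=-1
    (4,4)@(9, 9): e=[2,1,3] → █
    (5,4)@(11, 9): e=[10,-1,-3] → ·
    (4,5)@(9, 11): e=[-18,9,15] → ·
  covered (1 px):
    · · · · · · · ·
    · · · · · · · ·
    · · · · · · · ·
    · · · · · · · ·
    · · · · █ · · ·
    · · · · · · · ·
    · · · · · · · ·
    · · · · · · · ·

Final: [[4,1],[3,2],[2,3]]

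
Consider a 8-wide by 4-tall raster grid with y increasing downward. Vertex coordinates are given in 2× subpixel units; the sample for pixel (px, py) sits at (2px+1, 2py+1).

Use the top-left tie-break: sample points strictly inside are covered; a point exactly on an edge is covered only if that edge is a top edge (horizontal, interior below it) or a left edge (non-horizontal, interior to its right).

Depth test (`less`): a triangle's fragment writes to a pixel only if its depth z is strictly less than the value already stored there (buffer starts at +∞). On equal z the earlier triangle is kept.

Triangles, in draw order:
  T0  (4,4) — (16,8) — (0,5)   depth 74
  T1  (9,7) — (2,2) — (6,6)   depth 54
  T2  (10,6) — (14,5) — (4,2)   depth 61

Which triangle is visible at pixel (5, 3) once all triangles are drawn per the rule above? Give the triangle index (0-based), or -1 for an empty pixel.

T0:
  2·area = 28
  edge (4, 4)→(16, 8): d=(12,4) right/bottom  bias=-1
  edge (16, 8)→(0, 5): d=(-16,-3) top-left  bias=+0
  edge (0, 5)→(4, 4): d=(4,-1) top-left  bias=+0
    (0,1)@(1, 3): e=[0,35,-7] → ·  [on edge]
    (0,2)@(1, 5): e=[24,3,1] → #
    (1,2)@(3, 5): e=[16,9,3] → #
    (2,2)@(5, 5): e=[8,15,5] → #
    (3,2)@(7, 5): e=[0,21,7] → ·  [on edge]
    (0,3)@(1, 7): e=[48,-29,9] → ·
    (1,3)@(3, 7): e=[40,-23,11] → ·
    (2,3)@(5, 7): e=[32,-17,13] → ·
    (5,3)@(11, 7): e=[8,1,19] → #
    (6,3)@(13, 7): e=[0,7,21] → ·  [on edge]
  covered (4 px):
    · · · · · · · ·
    · · · · · · · ·
    # # # · · · · ·
    · · · · · # · ·
T1:
  2·area = 8  (B↔C swapped to make it positive)
  edge (9, 7)→(6, 6): d=(-3,-1) top-left  bias=+0
  edge (6, 6)→(2, 2): d=(-4,-4) top-left  bias=+0
  edge (2, 2)→(9, 7): d=(7,5) right/bottom  bias=-1
    (0,0)@(1, 1): e=[10,0,-2] → ·  [on edge]
    (1,1)@(3, 3): e=[6,0,2] → #  [on edge]
    (2,1)@(5, 3): e=[8,8,-8] → ·
    (1,2)@(3, 5): e=[0,-8,16] → ·  [on edge]
    (2,2)@(5, 5): e=[2,0,6] → #  [on edge]
    (3,2)@(7, 5): e=[4,8,-4] → ·
    (2,3)@(5, 7): e=[-4,-8,20] → ·
    (3,3)@(7, 7): e=[-2,0,10] → ·  [on edge]
    (4,3)@(9, 7): e=[0,8,0] → ·  [on edge]
  covered (2 px):
    · · · · · · · ·
    · # · · · · · ·
    · · # · · · · ·
    · · · · · · · ·
T2:
  2·area = 22  (B↔C swapped to make it positive)
  edge (10, 6)→(4, 2): d=(-6,-4) top-left  bias=+0
  edge (4, 2)→(14, 5): d=(10,3) right/bottom  bias=-1
  edge (14, 5)→(10, 6): d=(-4,1) right/bottom  bias=-1
    (3,1)@(7, 3): e=[6,1,15] → #
    (4,1)@(9, 3): e=[14,-5,13] → ·
    (3,2)@(7, 5): e=[-6,21,7] → ·
    (4,2)@(9, 5): e=[2,15,5] → #
    (5,2)@(11, 5): e=[10,9,3] → #
    (6,2)@(13, 5): e=[18,3,1] → #
    (7,2)@(15, 5): e=[26,-3,-1] → ·
    (4,3)@(9, 7): e=[-10,35,-3] → ·
    (5,3)@(11, 7): e=[-2,29,-5] → ·
    (6,3)@(13, 7): e=[6,23,-7] → ·
  covered (4 px):
    · · · · · · · ·
    · · · # · · · ·
    · · · · # # # ·
    · · · · · · · ·

Z-buffer (winner per pixel, '.' = empty):
  . . . . . . . .
  . 1 . 2 . . . .
  0 0 1 . 2 2 2 .
  . . . . . 0 . .

Result: 0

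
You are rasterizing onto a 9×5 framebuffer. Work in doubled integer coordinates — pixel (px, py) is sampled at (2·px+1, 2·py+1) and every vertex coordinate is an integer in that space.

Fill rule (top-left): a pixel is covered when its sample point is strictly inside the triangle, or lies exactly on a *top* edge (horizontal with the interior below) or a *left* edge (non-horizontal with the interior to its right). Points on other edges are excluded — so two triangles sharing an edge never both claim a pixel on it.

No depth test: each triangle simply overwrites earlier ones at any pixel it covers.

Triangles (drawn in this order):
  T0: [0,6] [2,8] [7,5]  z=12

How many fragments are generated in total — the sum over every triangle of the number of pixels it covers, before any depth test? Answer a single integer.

T0:
  2·area = 16  (B↔C swapped to make it positive)
  edge (0, 6)→(7, 5): d=(7,-1) top-left  bias=+0
  edge (7, 5)→(2, 8): d=(-5,3) right/bottom  bias=-1
  edge (2, 8)→(0, 6): d=(-2,-2) top-left  bias=+0
    (3,2)@(7, 5): e=[0,0,16] → ·  [on edge]
    (0,3)@(1, 7): e=[8,8,0] → █  [on edge]
    (1,3)@(3, 7): e=[10,2,4] → █
    (2,3)@(5, 7): e=[12,-4,8] → ·
    (0,4)@(1, 9): e=[22,-2,-4] → ·
    (1,4)@(3, 9): e=[24,-8,0] → ·  [on edge]
  covered (2 px):
    · · · · · · · · ·
    · · · · · · · · ·
    · · · · · · · · ·
    █ █ · · · · · · ·
    · · · · · · · · ·

Result: 2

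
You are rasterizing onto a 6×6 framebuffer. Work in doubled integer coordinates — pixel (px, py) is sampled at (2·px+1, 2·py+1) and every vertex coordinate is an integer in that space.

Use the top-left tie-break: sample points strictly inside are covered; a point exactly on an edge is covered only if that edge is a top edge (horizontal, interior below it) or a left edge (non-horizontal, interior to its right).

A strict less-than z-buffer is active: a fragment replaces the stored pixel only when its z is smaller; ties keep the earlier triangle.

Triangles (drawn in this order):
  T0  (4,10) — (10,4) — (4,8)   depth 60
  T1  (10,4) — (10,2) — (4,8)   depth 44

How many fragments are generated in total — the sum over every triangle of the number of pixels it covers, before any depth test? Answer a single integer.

T0:
  2·area = 12  (B↔C swapped to make it positive)
  edge (4, 10)→(4, 8): d=(0,-2) top-left  bias=+0
  edge (4, 8)→(10, 4): d=(6,-4) top-left  bias=+0
  edge (10, 4)→(4, 10): d=(-6,6) right/bottom  bias=-1
    (5,1)@(11, 3): e=[14,-2,0] → ·  [on edge]
    (4,2)@(9, 5): e=[10,2,0] → ·  [on edge]
    (3,3)@(7, 7): e=[6,6,0] → ·  [on edge]
    (2,4)@(5, 9): e=[2,10,0] → ·  [on edge]
    (1,5)@(3, 11): e=[-2,14,0] → ·  [on edge]
  covered (0 px):
    · · · · · ·
    · · · · · ·
    · · · · · ·
    · · · · · ·
    · · · · · ·
    · · · · · ·
T1:
  2·area = 12  (B↔C swapped to make it positive)
  edge (10, 4)→(4, 8): d=(-6,4) right/bottom  bias=-1
  edge (4, 8)→(10, 2): d=(6,-6) top-left  bias=+0
  edge (10, 2)→(10, 4): d=(0,2) right/bottom  bias=-1
    (5,0)@(11, 1): e=[14,0,-2] → ·  [on edge]
    (4,1)@(9, 3): e=[10,0,2] → #  [on edge]
    (5,1)@(11, 3): e=[2,12,-2] → ·
    (3,2)@(7, 5): e=[6,0,6] → #  [on edge]
    (4,2)@(9, 5): e=[-2,12,2] → ·
    (2,3)@(5, 7): e=[2,0,10] → #  [on edge]
    (3,3)@(7, 7): e=[-6,12,6] → ·
    (1,4)@(3, 9): e=[-2,0,14] → ·  [on edge]
    (2,4)@(5, 9): e=[-10,12,10] → ·
    (0,5)@(1, 11): e=[-6,0,18] → ·  [on edge]
  covered (3 px):
    · · · · · ·
    · · · · # ·
    · · · # · ·
    · · # · · ·
    · · · · · ·
    · · · · · ·

Final: 3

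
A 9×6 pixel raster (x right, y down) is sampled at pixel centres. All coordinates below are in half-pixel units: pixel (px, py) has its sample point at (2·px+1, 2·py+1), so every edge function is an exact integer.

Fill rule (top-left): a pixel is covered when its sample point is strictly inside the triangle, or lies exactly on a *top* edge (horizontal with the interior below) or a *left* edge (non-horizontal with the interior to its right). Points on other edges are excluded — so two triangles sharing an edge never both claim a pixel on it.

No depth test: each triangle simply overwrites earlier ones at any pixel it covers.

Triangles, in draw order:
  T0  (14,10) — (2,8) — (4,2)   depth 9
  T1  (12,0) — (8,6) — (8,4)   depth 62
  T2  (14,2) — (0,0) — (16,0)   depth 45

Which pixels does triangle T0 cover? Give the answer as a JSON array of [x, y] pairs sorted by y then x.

T0:
  2·area = 76
  edge (14, 10)→(2, 8): d=(-12,-2) top-left  bias=+0
  edge (2, 8)→(4, 2): d=(2,-6) top-left  bias=+0
  edge (4, 2)→(14, 10): d=(10,8) right/bottom  bias=-1
    (2,1)@(5, 3): e=[66,8,2] → █
    (3,1)@(7, 3): e=[70,20,-14] → ·
    (1,2)@(3, 5): e=[38,0,38] → █  [on edge]
    (3,2)@(7, 5): e=[46,24,6] → █
    (4,2)@(9, 5): e=[50,36,-10] → ·
    (1,3)@(3, 7): e=[14,4,58] → █
    (4,3)@(9, 7): e=[26,40,10] → █
    (5,3)@(11, 7): e=[30,52,-6] → ·
    (1,4)@(3, 9): e=[-10,8,78] → ·
    (2,4)@(5, 9): e=[-6,20,62] → ·
    (3,4)@(7, 9): e=[-2,32,46] → ·
    (4,4)@(9, 9): e=[2,44,30] → █
    (0,5)@(1, 11): e=[-38,0,114] → ·  [on edge]
  covered (10 px):
    · · · · · · · · ·
    · · █ · · · · · ·
    · █ █ █ · · · · ·
    · █ █ █ █ · · · ·
    · · · · █ █ · · ·
    · · · · · · · · ·
T1:
  2·area = 8
  edge (12, 0)→(8, 6): d=(-4,6) right/bottom  bias=-1
  edge (8, 6)→(8, 4): d=(0,-2) top-left  bias=+0
  edge (8, 4)→(12, 0): d=(4,-4) top-left  bias=+0
    (5,0)@(11, 1): e=[2,6,0] → █  [on edge]
    (6,0)@(13, 1): e=[-10,10,8] → ·
    (4,1)@(9, 3): e=[6,2,0] → █  [on edge]
    (5,1)@(11, 3): e=[-6,6,8] → ·
    (3,2)@(7, 5): e=[10,-2,0] → ·  [on edge]
    (4,2)@(9, 5): e=[-2,2,8] → ·
    (2,3)@(5, 7): e=[14,-6,0] → ·  [on edge]
    (1,4)@(3, 9): e=[18,-10,0] → ·  [on edge]
    (0,5)@(1, 11): e=[22,-14,0] → ·  [on edge]
  covered (2 px):
    · · · · · █ · · ·
    · · · · █ · · · ·
    · · · · · · · · ·
    · · · · · · · · ·
    · · · · · · · · ·
    · · · · · · · · ·
T2:
  2·area = 32
  edge (14, 2)→(0, 0): d=(-14,-2) top-left  bias=+0
  edge (0, 0)→(16, 0): d=(16,0) top-left  bias=+0
  edge (16, 0)→(14, 2): d=(-2,2) right/bottom  bias=-1
    (3,0)@(7, 1): e=[0,16,16] → █  [on edge]
    (4,0)@(9, 1): e=[4,16,12] → █
    (5,0)@(11, 1): e=[8,16,8] → █
    (6,0)@(13, 1): e=[12,16,4] → █
    (7,0)@(15, 1): e=[16,16,0] → ·  [on edge]
    (3,1)@(7, 3): e=[-28,48,12] → ·
    (4,1)@(9, 3): e=[-24,48,8] → ·
    (5,1)@(11, 3): e=[-20,48,4] → ·
    (6,1)@(13, 3): e=[-16,48,0] → ·  [on edge]
    (5,2)@(11, 5): e=[-48,80,0] → ·  [on edge]
    (4,3)@(9, 7): e=[-80,112,0] → ·  [on edge]
    (3,4)@(7, 9): e=[-112,144,0] → ·  [on edge]
    (2,5)@(5, 11): e=[-144,176,0] → ·  [on edge]
  covered (4 px):
    · · · █ █ █ █ · ·
    · · · · · · · · ·
    · · · · · · · · ·
    · · · · · · · · ·
    · · · · · · · · ·
    · · · · · · · · ·

Answer: [[2,1],[1,2],[2,2],[3,2],[1,3],[2,3],[3,3],[4,3],[4,4],[5,4]]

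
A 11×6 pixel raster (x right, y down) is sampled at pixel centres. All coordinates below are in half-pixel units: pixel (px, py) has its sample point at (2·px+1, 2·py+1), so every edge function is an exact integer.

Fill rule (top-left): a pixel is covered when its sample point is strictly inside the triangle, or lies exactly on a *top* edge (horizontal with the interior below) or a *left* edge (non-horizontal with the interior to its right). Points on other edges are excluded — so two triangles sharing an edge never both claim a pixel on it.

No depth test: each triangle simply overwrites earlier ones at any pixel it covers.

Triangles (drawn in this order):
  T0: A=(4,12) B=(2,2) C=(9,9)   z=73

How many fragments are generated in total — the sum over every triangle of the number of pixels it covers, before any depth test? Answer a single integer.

T0:
  2·area = 56
  edge (4, 12)→(2, 2): d=(-2,-10) top-left  bias=+0
  edge (2, 2)→(9, 9): d=(7,7) right/bottom  bias=-1
  edge (9, 9)→(4, 12): d=(-5,3) right/bottom  bias=-1
    (0,0)@(1, 1): e=[-8,0,64] → ·  [on edge]
    (1,1)@(3, 3): e=[8,0,48] → ·  [on edge]
    (9,1)@(19, 3): e=[168,-112,0] → ·  [on edge]
    (1,2)@(3, 5): e=[4,14,38] → #
    (2,2)@(5, 5): e=[24,0,32] → ·  [on edge]
    (1,3)@(3, 7): e=[0,28,28] → #  [on edge]
    (2,3)@(5, 7): e=[20,14,22] → #
    (3,3)@(7, 7): e=[40,0,16] → ·  [on edge]
    (1,4)@(3, 9): e=[-4,42,18] → ·
    (2,4)@(5, 9): e=[16,28,12] → #
    (3,4)@(7, 9): e=[36,14,6] → #
    (4,4)@(9, 9): e=[56,0,0] → ·  [on edge]
    (5,5)@(11, 11): e=[72,0,-16] → ·  [on edge]
  covered (6 px):
    · · · · · · · · · · ·
    · · · · · · · · · · ·
    · # · · · · · · · · ·
    · # # · · · · · · · ·
    · · # # · · · · · · ·
    · · # · · · · · · · ·

Result: 6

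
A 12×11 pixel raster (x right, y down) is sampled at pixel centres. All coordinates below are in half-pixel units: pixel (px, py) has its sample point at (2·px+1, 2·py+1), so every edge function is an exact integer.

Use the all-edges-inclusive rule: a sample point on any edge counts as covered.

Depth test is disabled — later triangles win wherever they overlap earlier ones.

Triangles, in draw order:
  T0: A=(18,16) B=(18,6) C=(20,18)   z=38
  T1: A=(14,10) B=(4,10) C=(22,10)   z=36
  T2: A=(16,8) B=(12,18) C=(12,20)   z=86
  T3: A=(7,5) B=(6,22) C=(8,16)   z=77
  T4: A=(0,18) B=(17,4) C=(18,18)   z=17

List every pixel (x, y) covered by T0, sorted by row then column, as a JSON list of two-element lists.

T0:
  2·area = 20
  edge (18, 16)→(18, 6): d=(0,-10) inclusive
  edge (18, 6)→(20, 18): d=(2,12) inclusive
  edge (20, 18)→(18, 16): d=(-2,-2) inclusive
    (1,0)@(3, 1): e=[-150,170,0] → ·  [on edge]
    (2,1)@(5, 3): e=[-130,150,0] → ·  [on edge]
    (3,2)@(7, 5): e=[-110,130,0] → ·  [on edge]
    (4,3)@(9, 7): e=[-90,110,0] → ·  [on edge]
    (5,4)@(11, 9): e=[-70,90,0] → ·  [on edge]
    (6,5)@(13, 11): e=[-50,70,0] → ·  [on edge]
    (7,6)@(15, 13): e=[-30,50,0] → ·  [on edge]
    (9,6)@(19, 13): e=[10,2,8] → █
    (10,6)@(21, 13): e=[30,-22,12] → ·
    (8,7)@(17, 15): e=[-10,30,0] → ·  [on edge]
    (9,7)@(19, 15): e=[10,6,4] → █
    (10,7)@(21, 15): e=[30,-18,8] → ·
    (9,8)@(19, 17): e=[10,10,0] → █  [on edge]
    (10,9)@(21, 19): e=[30,-10,0] → ·  [on edge]
    (11,10)@(23, 21): e=[50,-30,0] → ·  [on edge]
  covered (3 px):
    · · · · · · · · · · · ·
    · · · · · · · · · · · ·
    · · · · · · · · · · · ·
    · · · · · · · · · · · ·
    · · · · · · · · · · · ·
    · · · · · · · · · · · ·
    · · · · · · · · · █ · ·
    · · · · · · · · · █ · ·
    · · · · · · · · · █ · ·
    · · · · · · · · · · · ·
    · · · · · · · · · · · ·
T1:
  degenerate (2·area = 0) — covers nothing
T2:
  2·area = 8  (B↔C swapped to make it positive)
  edge (16, 8)→(12, 20): d=(-4,12) inclusive
  edge (12, 20)→(12, 18): d=(0,-2) inclusive
  edge (12, 18)→(16, 8): d=(4,-10) inclusive
    (8,2)@(17, 5): e=[0,10,-2] → ·  [on edge]
    (7,5)@(15, 11): e=[0,6,2] → █  [on edge]
    (8,5)@(17, 11): e=[-24,10,22] → ·
    (7,6)@(15, 13): e=[-8,6,10] → ·
    (6,8)@(13, 17): e=[0,2,6] → █  [on edge]
    (7,8)@(15, 17): e=[-24,6,26] → ·
    (6,9)@(13, 19): e=[-8,2,14] → ·
  covered (2 px):
    · · · · · · · · · · · ·
    · · · · · · · · · · · ·
    · · · · · · · · · · · ·
    · · · · · · · · · · · ·
    · · · · · · · · · · · ·
    · · · · · · · █ · · · ·
    · · · · · · · · · · · ·
    · · · · · · · · · · · ·
    · · · · · · █ · · · · ·
    · · · · · · · · · · · ·
    · · · · · · · · · · · ·
T3:
  2·area = 28  (B↔C swapped to make it positive)
  edge (7, 5)→(8, 16): d=(1,11) inclusive
  edge (8, 16)→(6, 22): d=(-2,6) inclusive
  edge (6, 22)→(7, 5): d=(1,-17) inclusive
    (6,0)@(13, 1): e=[-70,0,98] → ·  [on edge]
    (3,2)@(7, 5): e=[0,28,0] → █  [on edge]
    (4,2)@(9, 5): e=[-22,16,34] → ·
    (3,3)@(7, 7): e=[2,24,2] → █
    (4,3)@(9, 7): e=[-20,12,36] → ·
    (5,3)@(11, 7): e=[-42,0,70] → ·  [on edge]
    (3,4)@(7, 9): e=[4,20,4] → █
    (4,4)@(9, 9): e=[-18,8,38] → ·
    (3,5)@(7, 11): e=[6,16,6] → █
    (4,5)@(9, 11): e=[-16,4,40] → ·
    (3,6)@(7, 13): e=[8,12,8] → █
    (4,6)@(9, 13): e=[-14,0,42] → ·  [on edge]
    (3,9)@(7, 19): e=[14,0,14] → █  [on edge]
  covered (8 px):
    · · · · · · · · · · · ·
    · · · · · · · · · · · ·
    · · · █ · · · · · · · ·
    · · · █ · · · · · · · ·
    · · · █ · · · · · · · ·
    · · · █ · · · · · · · ·
    · · · █ · · · · · · · ·
    · · · █ · · · · · · · ·
    · · · █ · · · · · · · ·
    · · · █ · · · · · · · ·
    · · · · · · · · · · · ·
T4:
  2·area = 252
  edge (0, 18)→(17, 4): d=(17,-14) inclusive
  edge (17, 4)→(18, 18): d=(1,14) inclusive
  edge (18, 18)→(0, 18): d=(-18,0) inclusive
    (8,2)@(17, 5): e=[17,1,234] → █
    (9,2)@(19, 5): e=[45,-27,234] → ·
    (7,3)@(15, 7): e=[23,31,198] → █
    (9,3)@(19, 7): e=[79,-25,198] → ·
    (5,4)@(11, 9): e=[1,89,162] → █
    (6,4)@(13, 9): e=[29,61,162] → █
    (9,4)@(19, 9): e=[113,-23,162] → ·
    (4,5)@(9, 11): e=[7,119,126] → █
    (9,5)@(19, 11): e=[147,-21,126] → ·
    (3,6)@(7, 13): e=[13,149,90] → █
    (9,6)@(19, 13): e=[181,-19,90] → ·
    (2,7)@(5, 15): e=[19,179,54] → █
  covered (33 px):
    · · · · · · · · · · · ·
    · · · · · · · · · · · ·
    · · · · · · · · █ · · ·
    · · · · · · · █ █ · · ·
    · · · · · █ █ █ █ · · ·
    · · · · █ █ █ █ █ · · ·
    · · · █ █ █ █ █ █ · · ·
    · · █ █ █ █ █ █ █ · · ·
    · █ █ █ █ █ █ █ █ · · ·
    · · · · · · · · · · · ·
    · · · · · · · · · · · ·

Result: [[9,6],[9,7],[9,8]]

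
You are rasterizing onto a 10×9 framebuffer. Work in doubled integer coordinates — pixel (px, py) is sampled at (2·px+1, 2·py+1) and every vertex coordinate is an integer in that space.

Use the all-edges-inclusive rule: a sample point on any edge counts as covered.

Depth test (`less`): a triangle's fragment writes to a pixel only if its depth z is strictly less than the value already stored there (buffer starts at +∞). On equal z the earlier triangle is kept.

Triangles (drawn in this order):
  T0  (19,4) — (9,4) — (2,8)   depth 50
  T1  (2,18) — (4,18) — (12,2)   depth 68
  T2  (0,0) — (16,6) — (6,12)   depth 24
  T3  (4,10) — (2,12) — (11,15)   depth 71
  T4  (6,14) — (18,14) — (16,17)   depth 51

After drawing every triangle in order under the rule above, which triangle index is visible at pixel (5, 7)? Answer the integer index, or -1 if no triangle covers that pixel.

T0:
  2·area = 40  (B↔C swapped to make it positive)
  edge (19, 4)→(2, 8): d=(-17,4) inclusive
  edge (2, 8)→(9, 4): d=(7,-4) inclusive
  edge (9, 4)→(19, 4): d=(10,0) inclusive
    (4,2)@(9, 5): e=[23,7,10] → #
    (5,2)@(11, 5): e=[15,15,10] → #
    (6,2)@(13, 5): e=[7,23,10] → #
    (7,2)@(15, 5): e=[-1,31,10] → ·
    (2,3)@(5, 7): e=[5,5,30] → #
    (3,3)@(7, 7): e=[-3,13,30] → ·
    (4,3)@(9, 7): e=[-11,21,30] → ·
    (5,3)@(11, 7): e=[-19,29,30] → ·
    (6,3)@(13, 7): e=[-27,37,30] → ·
    (2,4)@(5, 9): e=[-29,19,50] → ·
  covered (4 px):
    · · · · · · · · · ·
    · · · · · · · · · ·
    · · · · # # # · · ·
    · · # · · · · · · ·
    · · · · · · · · · ·
    · · · · · · · · · ·
    · · · · · · · · · ·
    · · · · · · · · · ·
    · · · · · · · · · ·
T1:
  2·area = 32  (B↔C swapped to make it positive)
  edge (2, 18)→(12, 2): d=(10,-16) inclusive
  edge (12, 2)→(4, 18): d=(-8,16) inclusive
  edge (4, 18)→(2, 18): d=(-2,0) inclusive
    (4,3)@(9, 7): e=[2,8,22] → #
    (5,3)@(11, 7): e=[34,-24,22] → ·
    (4,4)@(9, 9): e=[22,-8,18] → ·
    (3,5)@(7, 11): e=[10,8,14] → #
    (4,5)@(9, 11): e=[42,-24,14] → ·
    (3,6)@(7, 13): e=[30,-8,10] → ·
    (2,7)@(5, 15): e=[18,8,6] → #
    (3,7)@(7, 15): e=[50,-24,6] → ·
    (1,8)@(3, 17): e=[6,24,2] → #
    (2,8)@(5, 17): e=[38,-8,2] → ·
  covered (4 px):
    · · · · · · · · · ·
    · · · · · · · · · ·
    · · · · · · · · · ·
    · · · · # · · · · ·
    · · · · · · · · · ·
    · · · # · · · · · ·
    · · · · · · · · · ·
    · · # · · · · · · ·
    · # · · · · · · · ·
T2:
  2·area = 156
  edge (0, 0)→(16, 6): d=(16,6) inclusive
  edge (16, 6)→(6, 12): d=(-10,6) inclusive
  edge (6, 12)→(0, 0): d=(-6,-12) inclusive
    (0,0)@(1, 1): e=[10,140,6] → #
    (1,0)@(3, 1): e=[-2,128,30] → ·
    (0,1)@(1, 3): e=[42,120,-6] → ·
    (1,1)@(3, 3): e=[30,108,18] → #
    (2,1)@(5, 3): e=[18,96,42] → #
    (3,1)@(7, 3): e=[6,84,66] → #
    (4,1)@(9, 3): e=[-6,72,90] → ·
    (1,2)@(3, 5): e=[62,88,6] → #
    (4,2)@(9, 5): e=[26,52,78] → #
    (5,2)@(11, 5): e=[14,40,102] → #
    (6,2)@(13, 5): e=[2,28,126] → #
    (7,2)@(15, 5): e=[-10,16,150] → ·
    (5,4)@(11, 9): e=[78,0,78] → #  [on edge]
    (0,7)@(1, 15): e=[234,0,-78] → ·  [on edge]
  covered (20 px):
    # · · · · · · · · ·
    · # # # · · · · · ·
    · # # # # # # · · ·
    · · # # # # # · · ·
    · · # # # # · · · ·
    · · · # · · · · · ·
    · · · · · · · · · ·
    · · · · · · · · · ·
    · · · · · · · · · ·
T3:
  2·area = 24  (B↔C swapped to make it positive)
  edge (4, 10)→(11, 15): d=(7,5) inclusive
  edge (11, 15)→(2, 12): d=(-9,-3) inclusive
  edge (2, 12)→(4, 10): d=(2,-2) inclusive
    (6,0)@(13, 1): e=[-108,132,0] → ·  [on edge]
    (5,1)@(11, 3): e=[-84,108,0] → ·  [on edge]
    (4,2)@(9, 5): e=[-60,84,0] → ·  [on edge]
    (3,3)@(7, 7): e=[-36,60,0] → ·  [on edge]
    (2,4)@(5, 9): e=[-12,36,0] → ·  [on edge]
    (1,5)@(3, 11): e=[12,12,0] → #  [on edge]
    (2,5)@(5, 11): e=[2,18,4] → #
    (3,5)@(7, 11): e=[-8,24,8] → ·
    (0,6)@(1, 13): e=[36,-12,0] → ·  [on edge]
    (1,6)@(3, 13): e=[26,-6,4] → ·
    (2,6)@(5, 13): e=[16,0,8] → #  [on edge]
    (3,6)@(7, 13): e=[6,6,12] → #
    (5,7)@(11, 15): e=[0,0,24] → #  [on edge]
    (8,8)@(17, 17): e=[-16,0,40] → ·  [on edge]
  covered (5 px):
    · · · · · · · · · ·
    · · · · · · · · · ·
    · · · · · · · · · ·
    · · · · · · · · · ·
    · · · · · · · · · ·
    · # # · · · · · · ·
    · · # # · · · · · ·
    · · · · · # · · · ·
    · · · · · · · · · ·
T4:
  2·area = 36
  edge (6, 14)→(18, 14): d=(12,0) inclusive
  edge (18, 14)→(16, 17): d=(-2,3) inclusive
  edge (16, 17)→(6, 14): d=(-10,-3) inclusive
    (5,7)@(11, 15): e=[12,19,5] → #
    (6,7)@(13, 15): e=[12,13,11] → #
    (7,7)@(15, 15): e=[12,7,17] → #
    (8,7)@(17, 15): e=[12,1,23] → #
    (9,7)@(19, 15): e=[12,-5,29] → ·
    (5,8)@(11, 17): e=[36,15,-15] → ·
    (6,8)@(13, 17): e=[36,9,-9] → ·
    (7,8)@(15, 17): e=[36,3,-3] → ·
    (8,8)@(17, 17): e=[36,-3,3] → ·
  covered (4 px):
    · · · · · · · · · ·
    · · · · · · · · · ·
    · · · · · · · · · ·
    · · · · · · · · · ·
    · · · · · · · · · ·
    · · · · · · · · · ·
    · · · · · · · · · ·
    · · · · · # # # # ·
    · · · · · · · · · ·

Z-buffer (winner per pixel, '.' = empty):
  2 . . . . . . . . .
  . 2 2 2 . . . . . .
  . 2 2 2 2 2 2 . . .
  . . 2 2 2 2 2 . . .
  . . 2 2 2 2 . . . .
  . 3 3 2 . . . . . .
  . . 3 3 . . . . . .
  . . 1 . . 4 4 4 4 .
  . 1 . . . . . . . .

Final: 4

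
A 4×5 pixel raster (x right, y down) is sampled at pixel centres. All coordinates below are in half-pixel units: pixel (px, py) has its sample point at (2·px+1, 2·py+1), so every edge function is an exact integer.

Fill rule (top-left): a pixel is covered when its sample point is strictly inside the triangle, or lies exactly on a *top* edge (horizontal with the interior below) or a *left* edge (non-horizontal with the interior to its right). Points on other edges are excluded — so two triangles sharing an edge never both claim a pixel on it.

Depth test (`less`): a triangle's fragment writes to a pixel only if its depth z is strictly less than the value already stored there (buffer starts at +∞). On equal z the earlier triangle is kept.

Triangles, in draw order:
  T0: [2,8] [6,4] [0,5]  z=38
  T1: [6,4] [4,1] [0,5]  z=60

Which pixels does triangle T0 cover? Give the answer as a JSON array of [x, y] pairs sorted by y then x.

T0:
  2·area = 20  (B↔C swapped to make it positive)
  edge (2, 8)→(0, 5): d=(-2,-3) top-left  bias=+0
  edge (0, 5)→(6, 4): d=(6,-1) top-left  bias=+0
  edge (6, 4)→(2, 8): d=(-4,4) right/bottom  bias=-1
    (3,1)@(7, 3): e=[25,-5,0] → ·  [on edge]
    (0,2)@(1, 5): e=[3,1,16] → #
    (1,2)@(3, 5): e=[9,3,8] → #
    (2,2)@(5, 5): e=[15,5,0] → ·  [on edge]
    (0,3)@(1, 7): e=[-1,13,8] → ·
    (1,3)@(3, 7): e=[5,15,0] → ·  [on edge]
    (0,4)@(1, 9): e=[-5,25,0] → ·  [on edge]
  covered (2 px):
    · · · ·
    · · · ·
    # # · ·
    · · · ·
    · · · ·
T1:
  2·area = 20  (B↔C swapped to make it positive)
  edge (6, 4)→(0, 5): d=(-6,1) right/bottom  bias=-1
  edge (0, 5)→(4, 1): d=(4,-4) top-left  bias=+0
  edge (4, 1)→(6, 4): d=(2,3) right/bottom  bias=-1
    (1,1)@(3, 3): e=[9,4,7] → #
    (2,1)@(5, 3): e=[7,12,1] → #
    (3,1)@(7, 3): e=[5,20,-5] → ·
    (1,2)@(3, 5): e=[-3,12,11] → ·
    (2,2)@(5, 5): e=[-5,20,5] → ·
  covered (2 px):
    · · · ·
    · # # ·
    · · · ·
    · · · ·
    · · · ·

Final: [[0,2],[1,2]]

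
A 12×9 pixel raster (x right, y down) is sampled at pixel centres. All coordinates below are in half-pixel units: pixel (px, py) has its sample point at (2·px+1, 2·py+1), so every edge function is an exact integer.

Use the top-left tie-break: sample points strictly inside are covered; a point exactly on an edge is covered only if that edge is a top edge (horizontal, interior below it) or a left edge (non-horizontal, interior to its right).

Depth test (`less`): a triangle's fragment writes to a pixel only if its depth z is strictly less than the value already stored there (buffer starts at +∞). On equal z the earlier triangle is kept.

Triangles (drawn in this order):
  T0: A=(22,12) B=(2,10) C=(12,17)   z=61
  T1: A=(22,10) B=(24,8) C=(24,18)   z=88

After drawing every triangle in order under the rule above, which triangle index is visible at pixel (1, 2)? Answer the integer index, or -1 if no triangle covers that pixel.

T0:
  2·area = 120  (B↔C swapped to make it positive)
  edge (22, 12)→(12, 17): d=(-10,5) right/bottom  bias=-1
  edge (12, 17)→(2, 10): d=(-10,-7) top-left  bias=+0
  edge (2, 10)→(22, 12): d=(20,2) right/bottom  bias=-1
    (2,5)@(5, 11): e=[95,11,14] → █
    (3,5)@(7, 11): e=[85,25,10] → █
    (4,5)@(9, 11): e=[75,39,6] → █
    (5,5)@(11, 11): e=[65,53,2] → █
    (6,5)@(13, 11): e=[55,67,-2] → ·
    (2,6)@(5, 13): e=[75,-9,54] → ·
    (3,6)@(7, 13): e=[65,5,50] → █
    (6,6)@(13, 13): e=[35,47,38] → █
    (7,6)@(15, 13): e=[25,61,34] → █
    (8,6)@(17, 13): e=[15,75,30] → █
    (9,6)@(19, 13): e=[5,89,26] → █
    (10,6)@(21, 13): e=[-5,103,22] → ·
  covered (14 px):
    · · · · · · · · · · · ·
    · · · · · · · · · · · ·
    · · · · · · · · · · · ·
    · · · · · · · · · · · ·
    · · · · · · · · · · · ·
    · · █ █ █ █ · · · · · ·
    · · · █ █ █ █ █ █ █ · ·
    · · · · · █ █ █ · · · ·
    · · · · · · · · · · · ·
T1:
  2·area = 20
  edge (22, 10)→(24, 8): d=(2,-2) top-left  bias=+0
  edge (24, 8)→(24, 18): d=(0,10) right/bottom  bias=-1
  edge (24, 18)→(22, 10): d=(-2,-8) top-left  bias=+0
    (11,4)@(23, 9): e=[0,10,10] → █  [on edge]
    (10,5)@(21, 11): e=[0,30,-10] → ·  [on edge]
    (11,5)@(23, 11): e=[4,10,6] → █
    (9,6)@(19, 13): e=[0,50,-30] → ·  [on edge]
    (11,6)@(23, 13): e=[8,10,2] → █
    (8,7)@(17, 15): e=[0,70,-50] → ·  [on edge]
    (11,7)@(23, 15): e=[12,10,-2] → ·
    (7,8)@(15, 17): e=[0,90,-70] → ·  [on edge]
  covered (3 px):
    · · · · · · · · · · · ·
    · · · · · · · · · · · ·
    · · · · · · · · · · · ·
    · · · · · · · · · · · ·
    · · · · · · · · · · · █
    · · · · · · · · · · · █
    · · · · · · · · · · · █
    · · · · · · · · · · · ·
    · · · · · · · · · · · ·

Z-buffer (winner per pixel, '.' = empty):
  . . . . . . . . . . . .
  . . . . . . . . . . . .
  . . . . . . . . . . . .
  . . . . . . . . . . . .
  . . . . . . . . . . . 1
  . . 0 0 0 0 . . . . . 1
  . . . 0 0 0 0 0 0 0 . 1
  . . . . . 0 0 0 . . . .
  . . . . . . . . . . . .

Final: -1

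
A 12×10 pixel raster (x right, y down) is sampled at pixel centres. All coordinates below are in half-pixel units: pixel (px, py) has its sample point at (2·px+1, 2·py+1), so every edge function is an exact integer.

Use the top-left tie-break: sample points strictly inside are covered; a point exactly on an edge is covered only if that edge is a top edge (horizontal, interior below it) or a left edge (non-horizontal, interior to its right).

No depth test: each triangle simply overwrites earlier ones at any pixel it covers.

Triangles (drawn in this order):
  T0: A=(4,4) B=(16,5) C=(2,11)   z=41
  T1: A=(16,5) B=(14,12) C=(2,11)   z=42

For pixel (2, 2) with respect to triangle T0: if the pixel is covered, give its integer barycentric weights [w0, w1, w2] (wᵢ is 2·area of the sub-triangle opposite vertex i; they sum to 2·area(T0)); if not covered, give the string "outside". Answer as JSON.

T0:
  2·area = 86
  edge (4, 4)→(16, 5): d=(12,1) right/bottom  bias=-1
  edge (16, 5)→(2, 11): d=(-14,6) right/bottom  bias=-1
  edge (2, 11)→(4, 4): d=(2,-7) top-left  bias=+0
    (2,2)@(5, 5): e=[11,66,9] → #
    (3,2)@(7, 5): e=[9,54,23] → #
    (4,2)@(9, 5): e=[7,42,37] → #
    (5,2)@(11, 5): e=[5,30,51] → #
    (6,2)@(13, 5): e=[3,18,65] → #
    (7,2)@(15, 5): e=[1,6,79] → #
    (8,2)@(17, 5): e=[-1,-6,93] → ·
    (2,3)@(5, 7): e=[35,38,13] → #
    (6,3)@(13, 7): e=[27,-10,69] → ·
    (7,3)@(15, 7): e=[25,-22,83] → ·
    (1,4)@(3, 9): e=[61,22,3] → #
    (3,4)@(7, 9): e=[57,-2,31] → ·
  covered (12 px):
    · · · · · · · · · · · ·
    · · · · · · · · · · · ·
    · · # # # # # # · · · ·
    · · # # # # · · · · · ·
    · # # · · · · · · · · ·
    · · · · · · · · · · · ·
    · · · · · · · · · · · ·
    · · · · · · · · · · · ·
    · · · · · · · · · · · ·
    · · · · · · · · · · · ·
T1:
  2·area = 86
  edge (16, 5)→(14, 12): d=(-2,7) right/bottom  bias=-1
  edge (14, 12)→(2, 11): d=(-12,-1) top-left  bias=+0
  edge (2, 11)→(16, 5): d=(14,-6) top-left  bias=+0
    (6,3)@(13, 7): e=[17,59,10] → #
    (7,3)@(15, 7): e=[3,61,22] → #
    (8,3)@(17, 7): e=[-11,63,34] → ·
    (3,4)@(7, 9): e=[55,29,2] → #
    (4,4)@(9, 9): e=[41,31,14] → #
    (5,4)@(11, 9): e=[27,33,26] → #
    (7,4)@(15, 9): e=[-1,37,50] → ·
    (1,5)@(3, 11): e=[79,1,6] → #
    (2,5)@(5, 11): e=[65,3,18] → #
    (7,5)@(15, 11): e=[-5,13,78] → ·
    (1,6)@(3, 13): e=[75,-23,34] → ·
    (2,6)@(5, 13): e=[61,-21,46] → ·
  covered (12 px):
    · · · · · · · · · · · ·
    · · · · · · · · · · · ·
    · · · · · · · · · · · ·
    · · · · · · # # · · · ·
    · · · # # # # · · · · ·
    · # # # # # # · · · · ·
    · · · · · · · · · · · ·
    · · · · · · · · · · · ·
    · · · · · · · · · · · ·
    · · · · · · · · · · · ·

Final: [66,9,11]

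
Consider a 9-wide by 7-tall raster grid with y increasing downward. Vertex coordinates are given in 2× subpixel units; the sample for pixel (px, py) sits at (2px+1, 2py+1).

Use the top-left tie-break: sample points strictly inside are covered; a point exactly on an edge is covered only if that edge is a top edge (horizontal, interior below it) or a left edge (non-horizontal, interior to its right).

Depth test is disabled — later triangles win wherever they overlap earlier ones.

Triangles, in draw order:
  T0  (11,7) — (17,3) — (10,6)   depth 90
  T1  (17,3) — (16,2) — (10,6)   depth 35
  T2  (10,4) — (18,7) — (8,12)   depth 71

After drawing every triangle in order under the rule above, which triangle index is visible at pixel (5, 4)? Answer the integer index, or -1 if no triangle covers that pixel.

T0:
  2·area = 10  (B↔C swapped to make it positive)
  edge (11, 7)→(10, 6): d=(-1,-1) top-left  bias=+0
  edge (10, 6)→(17, 3): d=(7,-3) top-left  bias=+0
  edge (17, 3)→(11, 7): d=(-6,4) right/bottom  bias=-1
    (2,0)@(5, 1): e=[0,-50,60] → ·  [on edge]
    (3,1)@(7, 3): e=[0,-30,40] → ·  [on edge]
    (8,1)@(17, 3): e=[10,0,0] → ·  [on edge]
    (4,2)@(9, 5): e=[0,-10,20] → ·  [on edge]
    (6,2)@(13, 5): e=[4,2,4] → #
    (7,2)@(15, 5): e=[6,8,-4] → ·
    (5,3)@(11, 7): e=[0,10,0] → ·  [on edge]
    (6,3)@(13, 7): e=[2,16,-8] → ·
    (1,4)@(3, 9): e=[-10,0,20] → ·  [on edge]
    (6,4)@(13, 9): e=[0,30,-20] → ·  [on edge]
    (2,5)@(5, 11): e=[-10,20,0] → ·  [on edge]
    (7,5)@(15, 11): e=[0,50,-40] → ·  [on edge]
    (8,6)@(17, 13): e=[0,70,-60] → ·  [on edge]
  covered (1 px):
    · · · · · · · · ·
    · · · · · · · · ·
    · · · · · · # · ·
    · · · · · · · · ·
    · · · · · · · · ·
    · · · · · · · · ·
    · · · · · · · · ·
T1:
  2·area = 10  (B↔C swapped to make it positive)
  edge (17, 3)→(10, 6): d=(-7,3) right/bottom  bias=-1
  edge (10, 6)→(16, 2): d=(6,-4) top-left  bias=+0
  edge (16, 2)→(17, 3): d=(1,1) right/bottom  bias=-1
    (7,0)@(15, 1): e=[20,-10,0] → ·  [on edge]
    (7,1)@(15, 3): e=[6,2,2] → #
    (8,1)@(17, 3): e=[0,10,0] → ·  [on edge]
    (7,2)@(15, 5): e=[-8,14,4] → ·
    (1,4)@(3, 9): e=[0,-10,20] → ·  [on edge]
  covered (1 px):
    · · · · · · · · ·
    · · · · · · · # ·
    · · · · · · · · ·
    · · · · · · · · ·
    · · · · · · · · ·
    · · · · · · · · ·
    · · · · · · · · ·
T2:
  2·area = 70
  edge (10, 4)→(18, 7): d=(8,3) right/bottom  bias=-1
  edge (18, 7)→(8, 12): d=(-10,5) right/bottom  bias=-1
  edge (8, 12)→(10, 4): d=(2,-8) top-left  bias=+0
    (5,2)@(11, 5): e=[5,55,10] → #
    (6,2)@(13, 5): e=[-1,45,26] → ·
    (5,3)@(11, 7): e=[21,35,14] → #
    (6,3)@(13, 7): e=[15,25,30] → #
    (7,3)@(15, 7): e=[9,15,46] → #
    (8,3)@(17, 7): e=[3,5,62] → #
    (4,4)@(9, 9): e=[43,25,2] → #
    (7,4)@(15, 9): e=[25,-5,50] → ·
    (8,4)@(17, 9): e=[19,-15,66] → ·
    (4,5)@(9, 11): e=[59,5,6] → #
    (5,5)@(11, 11): e=[53,-5,22] → ·
    (6,5)@(13, 11): e=[47,-15,38] → ·
  covered (9 px):
    · · · · · · · · ·
    · · · · · · · · ·
    · · · · · # · · ·
    · · · · · # # # #
    · · · · # # # · ·
    · · · · # · · · ·
    · · · · · · · · ·

Z-buffer (winner per pixel, '.' = empty):
  . . . . . . . . .
  . . . . . . . 1 .
  . . . . . 2 0 . .
  . . . . . 2 2 2 2
  . . . . 2 2 2 . .
  . . . . 2 . . . .
  . . . . . . . . .

Final: 2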